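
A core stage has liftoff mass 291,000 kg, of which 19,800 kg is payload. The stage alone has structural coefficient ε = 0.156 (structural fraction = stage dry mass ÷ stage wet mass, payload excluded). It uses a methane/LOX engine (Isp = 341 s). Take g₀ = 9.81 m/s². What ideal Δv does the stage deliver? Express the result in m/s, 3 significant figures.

Δv ≈ 5170 m/s

Stage wet mass = m₀ − payload = 291,000 − 19,800 = 271,200 kg.
Stage dry mass = ε × stage wet mass = 0.156 × 271,200 = 42,307.2 kg.
Burnout mass m_f = stage dry + payload = 42,307.2 + 19,800 = 62,107.2 kg.
v_e = Isp · g₀ = 341 × 9.81 = 3345.2 m/s.
From the ideal rocket equation, Δv = v_e · ln(291,000/62,107.2) = 3345.2 × ln(4.685) = 3345.2 × 1.5445 ≈ 5167 m/s.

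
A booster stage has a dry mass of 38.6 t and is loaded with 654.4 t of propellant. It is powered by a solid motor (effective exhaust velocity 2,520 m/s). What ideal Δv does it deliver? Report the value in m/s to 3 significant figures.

Δv ≈ 7280 m/s

m₀ = m_dry + m_prop = 38.6 + 654.4 = 693 t.
Δv = v_e · ln(m₀/m_f) = 2520.0 × ln(17.95) = 2520.0 × 2.8878 ≈ 7277.2 m/s.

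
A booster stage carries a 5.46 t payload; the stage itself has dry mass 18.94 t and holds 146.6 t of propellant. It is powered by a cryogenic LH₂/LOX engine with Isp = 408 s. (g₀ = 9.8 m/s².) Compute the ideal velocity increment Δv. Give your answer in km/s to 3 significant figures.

v_e = Isp · g₀ = 408 × 9.8 = 3998.4 m/s.
m₀ = payload + dry + propellant = 5.46 + 18.94 + 146.6 = 171 t.
m_f = payload + dry = 5.46 + 18.94 = 24.4 t.
Rocket equation: Δv = v_e · ln(m₀/m_f) = 3998.4 × ln(7.008) = 3998.4 × 1.9471 ≈ 7785.2 m/s.

Δv ≈ 7.79 km/s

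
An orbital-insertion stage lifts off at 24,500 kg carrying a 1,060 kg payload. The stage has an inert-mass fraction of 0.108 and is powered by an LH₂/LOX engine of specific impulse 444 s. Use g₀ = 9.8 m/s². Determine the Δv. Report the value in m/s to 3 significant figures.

Δv ≈ 8350 m/s

Stage wet mass = m₀ − payload = 24,500 − 1,060 = 23,440 kg.
Stage dry mass = ε × stage wet mass = 0.108 × 23,440 = 2,531.52 kg.
Burnout mass m_f = stage dry + payload = 2,531.52 + 1,060 = 3,591.52 kg.
v_e = Isp · g₀ = 444 × 9.8 = 4351.2 m/s.
Using Δv = v_e ln(m₀/m_f): Δv = v_e · ln(24,500/3,591.52) = 4351.2 × ln(6.822) = 4351.2 × 1.9201 ≈ 8355 m/s.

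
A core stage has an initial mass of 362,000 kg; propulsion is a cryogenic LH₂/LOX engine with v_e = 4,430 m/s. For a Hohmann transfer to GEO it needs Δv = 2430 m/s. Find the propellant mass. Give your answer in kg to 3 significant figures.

propellant mass ≈ 153000 kg

Using Δv = v_e ln(m₀/m_f): m₀/m_f = exp(Δv / v_e) = exp(2430 / 4430.0) = exp(0.5485) = 1.7307.
m_f = 362,000 / 1.7307 = 209,164 kg, so propellant = m₀ − m_f = 362,000 − 209,164 = 152,836 kg.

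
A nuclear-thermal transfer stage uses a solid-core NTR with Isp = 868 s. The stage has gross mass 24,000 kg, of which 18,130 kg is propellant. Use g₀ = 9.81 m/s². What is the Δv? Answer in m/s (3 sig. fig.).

Δv ≈ 12000 m/s

v_e = Isp · g₀ = 868 × 9.81 = 8515.1 m/s.
m_f = m₀ − m_prop = 24,000 − 18,130 = 5,870 kg.
By the Tsiolkovsky rocket equation, Δv = v_e · ln(m₀/m_f) = 8515.1 × ln(4.089) = 8515.1 × 1.4082 ≈ 11990.9 m/s.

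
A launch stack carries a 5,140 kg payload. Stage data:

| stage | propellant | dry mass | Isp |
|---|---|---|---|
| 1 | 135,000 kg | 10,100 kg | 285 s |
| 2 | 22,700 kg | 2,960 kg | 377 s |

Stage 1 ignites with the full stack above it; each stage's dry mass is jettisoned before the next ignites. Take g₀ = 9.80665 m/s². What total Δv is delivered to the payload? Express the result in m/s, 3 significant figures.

Δv ≈ 9020 m/s

Ignition mass of stage 1 = 135,000+10,100 + 22,700+2,960 + 5,140 = 175,900 kg.
Stage 1: m₀ = 175,900 kg, m_f = 175,900 − 135,000 = 40,900 kg; Δv = 285×9.80665×ln(4.301) = 2794.9×1.4588 ≈ 4077 m/s.
Stage 2: m₀ = 30,800 kg, m_f = 30,800 − 22,700 = 8,100 kg; Δv = 377×9.80665×ln(3.802) = 3697.1×1.3357 ≈ 4938 m/s.
Total Δv = 4077 + 4938 = 9015 m/s.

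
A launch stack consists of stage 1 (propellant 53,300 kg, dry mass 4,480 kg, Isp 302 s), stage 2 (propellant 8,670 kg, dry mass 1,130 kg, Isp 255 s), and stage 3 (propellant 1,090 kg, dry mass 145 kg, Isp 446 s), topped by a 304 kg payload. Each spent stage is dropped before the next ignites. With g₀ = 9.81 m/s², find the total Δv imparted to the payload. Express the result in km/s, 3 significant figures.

Δv ≈ 13.4 km/s

Ignition mass of stage 1 = 53,300+4,480 + 8,670+1,130 + 1,090+145 + 304 = 69,119 kg.
Stage 1: m₀ = 69,119 kg, m_f = 69,119 − 53,300 = 15,819 kg; Δv = 302×9.81×ln(4.369) = 2962.6×1.4746 ≈ 4369 m/s.
Stage 2: m₀ = 11,339 kg, m_f = 11,339 − 8,670 = 2,669 kg; Δv = 255×9.81×ln(4.248) = 2501.6×1.4465 ≈ 3619 m/s.
Stage 3: m₀ = 1,539 kg, m_f = 1,539 − 1,090 = 449 kg; Δv = 446×9.81×ln(3.428) = 4375.3×1.2319 ≈ 5390 m/s.
Total Δv = 4369 + 3619 + 5390 = 13378 m/s.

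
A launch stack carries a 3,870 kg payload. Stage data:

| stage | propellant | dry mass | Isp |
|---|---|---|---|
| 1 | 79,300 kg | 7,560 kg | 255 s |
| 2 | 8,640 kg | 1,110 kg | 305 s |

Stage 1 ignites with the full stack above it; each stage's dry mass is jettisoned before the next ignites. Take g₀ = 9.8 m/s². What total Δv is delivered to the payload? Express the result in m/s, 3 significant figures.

Ignition mass of stage 1 = 79,300+7,560 + 8,640+1,110 + 3,870 = 100,480 kg.
Stage 1: m₀ = 100,480 kg, m_f = 100,480 − 79,300 = 21,180 kg; Δv = 255×9.8×ln(4.744) = 2499.0×1.5569 ≈ 3891 m/s.
Stage 2: m₀ = 13,620 kg, m_f = 13,620 − 8,640 = 4,980 kg; Δv = 305×9.8×ln(2.735) = 2989.0×1.0061 ≈ 3007 m/s.
Total Δv = 3891 + 3007 = 6898 m/s.

Δv ≈ 6900 m/s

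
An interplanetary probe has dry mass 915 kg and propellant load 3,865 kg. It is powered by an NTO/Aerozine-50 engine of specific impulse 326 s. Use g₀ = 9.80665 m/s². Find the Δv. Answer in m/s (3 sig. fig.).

Δv ≈ 5290 m/s

v_e = Isp · g₀ = 326 × 9.80665 = 3197.0 m/s.
m₀ = m_dry + m_prop = 915 + 3,865 = 4,780 kg.
Δv = v_e · ln(m₀/m_f) = 3197.0 × ln(5.224) = 3197.0 × 1.6533 ≈ 5285.5 m/s.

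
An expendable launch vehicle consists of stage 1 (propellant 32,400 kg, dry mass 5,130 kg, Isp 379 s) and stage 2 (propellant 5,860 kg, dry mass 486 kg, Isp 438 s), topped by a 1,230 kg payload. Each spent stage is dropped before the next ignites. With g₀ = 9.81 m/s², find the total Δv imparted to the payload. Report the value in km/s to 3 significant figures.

Ignition mass of stage 1 = 32,400+5,130 + 5,860+486 + 1,230 = 45,106 kg.
Stage 1: m₀ = 45,106 kg, m_f = 45,106 − 32,400 = 12,706 kg; Δv = 379×9.81×ln(3.55) = 3718.0×1.2669 ≈ 4710 m/s.
Stage 2: m₀ = 7,576 kg, m_f = 7,576 − 5,860 = 1,716 kg; Δv = 438×9.81×ln(4.415) = 4296.8×1.4850 ≈ 6381 m/s.
Total Δv = 4710 + 6381 = 11091 m/s.

Δv ≈ 11.1 km/s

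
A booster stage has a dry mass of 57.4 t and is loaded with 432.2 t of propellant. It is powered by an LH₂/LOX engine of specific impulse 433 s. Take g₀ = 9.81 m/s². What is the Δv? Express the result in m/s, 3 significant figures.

v_e = Isp · g₀ = 433 × 9.81 = 4247.7 m/s.
m₀ = m_dry + m_prop = 57.4 + 432.2 = 489.6 t.
By the Tsiolkovsky rocket equation, Δv = v_e · ln(m₀/m_f) = 4247.7 × ln(8.53) = 4247.7 × 2.1435 ≈ 9105.2 m/s.

Δv ≈ 9110 m/s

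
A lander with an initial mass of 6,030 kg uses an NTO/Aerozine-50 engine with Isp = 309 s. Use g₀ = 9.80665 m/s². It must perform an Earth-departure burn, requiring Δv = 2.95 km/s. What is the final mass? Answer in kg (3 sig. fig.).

final mass ≈ 2280 kg

v_e = Isp · g₀ = 309 × 9.80665 = 3030.3 m/s.
By the Tsiolkovsky rocket equation, m₀/m_f = exp(Δv / v_e) = exp(2950 / 3030.3) = exp(0.9735) = 2.6472.
m_f = m₀ / 2.6472 = 6,030 / 2.6472 = 2,277.88 kg.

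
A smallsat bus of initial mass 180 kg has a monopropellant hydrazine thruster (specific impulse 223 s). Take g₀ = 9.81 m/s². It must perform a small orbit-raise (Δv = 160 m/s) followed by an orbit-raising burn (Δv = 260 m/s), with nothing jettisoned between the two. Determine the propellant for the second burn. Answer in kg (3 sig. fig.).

propellant for the second burn ≈ 18.7 kg

v_e = Isp · g₀ = 223 × 9.81 = 2187.6 m/s.
After the first burn: m = 180 × exp(−160/2187.6) = 180 × 0.92947 = 167.305 kg.
After the second burn: m = 167.305 × exp(−260/2187.6) = 167.305 × 0.88794 = 148.557 kg.
Second-burn propellant = 167.305 − 148.557 = 18.748 kg.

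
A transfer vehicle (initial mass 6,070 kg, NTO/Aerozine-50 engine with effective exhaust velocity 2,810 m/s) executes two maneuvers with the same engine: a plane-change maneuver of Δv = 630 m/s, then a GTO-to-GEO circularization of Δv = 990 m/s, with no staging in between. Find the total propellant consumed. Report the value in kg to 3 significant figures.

After the first burn: m = 6070 × exp(−630/2810.0) = 6070 × 0.79916 = 4,850.9 kg.
After the second burn: m = 4,850.9 × exp(−990/2810.0) = 4,850.9 × 0.70306 = 3,410.47 kg.
Total propellant = m₀ − m_final = 6070 − 3,410.47 = 2,659.53 kg.

total propellant consumed ≈ 2660 kg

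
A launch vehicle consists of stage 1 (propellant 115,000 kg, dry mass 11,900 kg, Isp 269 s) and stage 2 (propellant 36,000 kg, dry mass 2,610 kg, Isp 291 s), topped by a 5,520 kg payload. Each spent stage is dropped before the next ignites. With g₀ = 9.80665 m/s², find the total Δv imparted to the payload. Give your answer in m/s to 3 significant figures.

Ignition mass of stage 1 = 115,000+11,900 + 36,000+2,610 + 5,520 = 171,030 kg.
Stage 1: m₀ = 171,030 kg, m_f = 171,030 − 115,000 = 56,030 kg; Δv = 269×9.80665×ln(3.052) = 2638.0×1.1160 ≈ 2944 m/s.
Stage 2: m₀ = 44,130 kg, m_f = 44,130 − 36,000 = 8,130 kg; Δv = 291×9.80665×ln(5.428) = 2853.7×1.6916 ≈ 4827 m/s.
Total Δv = 2944 + 4827 = 7771 m/s.

Δv ≈ 7770 m/s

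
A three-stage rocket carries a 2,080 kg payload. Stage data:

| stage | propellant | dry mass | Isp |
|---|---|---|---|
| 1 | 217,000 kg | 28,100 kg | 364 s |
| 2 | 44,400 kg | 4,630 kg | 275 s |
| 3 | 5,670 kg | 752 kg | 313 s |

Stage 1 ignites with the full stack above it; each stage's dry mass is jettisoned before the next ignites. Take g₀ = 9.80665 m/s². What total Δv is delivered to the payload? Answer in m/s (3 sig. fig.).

Ignition mass of stage 1 = 217,000+28,100 + 44,400+4,630 + 5,670+752 + 2,080 = 302,632 kg.
Stage 1: m₀ = 302,632 kg, m_f = 302,632 − 217,000 = 85,632 kg; Δv = 364×9.80665×ln(3.534) = 3569.6×1.2625 ≈ 4506 m/s.
Stage 2: m₀ = 57,532 kg, m_f = 57,532 − 44,400 = 13,132 kg; Δv = 275×9.80665×ln(4.381) = 2696.8×1.4773 ≈ 3984 m/s.
Stage 3: m₀ = 8,502 kg, m_f = 8,502 − 5,670 = 2,832 kg; Δv = 313×9.80665×ln(3.002) = 3069.5×1.0993 ≈ 3374 m/s.
Total Δv = 4506 + 3984 + 3374 = 11864 m/s.

Δv ≈ 11900 m/s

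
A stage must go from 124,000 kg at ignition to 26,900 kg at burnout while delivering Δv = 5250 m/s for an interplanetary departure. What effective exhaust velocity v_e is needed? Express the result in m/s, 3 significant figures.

ln(m₀/m_f) = ln(124000/26900) = ln(4.61) = 1.5282.
Using Δv = v_e ln(m₀/m_f): v_e = Δv / ln(m₀/m_f) = 5250 / 1.5282 = 3435.5 m/s.

v_e ≈ 3440 m/s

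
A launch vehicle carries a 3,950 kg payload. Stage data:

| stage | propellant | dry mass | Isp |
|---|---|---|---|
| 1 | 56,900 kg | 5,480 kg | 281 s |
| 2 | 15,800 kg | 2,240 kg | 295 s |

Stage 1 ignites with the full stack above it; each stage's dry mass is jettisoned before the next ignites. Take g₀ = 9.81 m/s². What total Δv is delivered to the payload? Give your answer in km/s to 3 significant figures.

Δv ≈ 6.76 km/s

Ignition mass of stage 1 = 56,900+5,480 + 15,800+2,240 + 3,950 = 84,370 kg.
Stage 1: m₀ = 84,370 kg, m_f = 84,370 − 56,900 = 27,470 kg; Δv = 281×9.81×ln(3.071) = 2756.6×1.1221 ≈ 3093 m/s.
Stage 2: m₀ = 21,990 kg, m_f = 21,990 − 15,800 = 6,190 kg; Δv = 295×9.81×ln(3.553) = 2894.0×1.2677 ≈ 3669 m/s.
Total Δv = 3093 + 3669 = 6762 m/s.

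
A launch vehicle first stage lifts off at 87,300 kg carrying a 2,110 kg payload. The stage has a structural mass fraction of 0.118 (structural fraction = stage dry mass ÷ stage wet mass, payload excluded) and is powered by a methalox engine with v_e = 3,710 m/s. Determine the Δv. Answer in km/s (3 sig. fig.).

Δv ≈ 7.31 km/s

Stage wet mass = m₀ − payload = 87,300 − 2,110 = 85,190 kg.
Stage dry mass = ε × stage wet mass = 0.118 × 85,190 = 10,052.4 kg.
Burnout mass m_f = stage dry + payload = 10,052.4 + 2,110 = 12,162.4 kg.
Δv = v_e · ln(87,300/12,162.4) = 3710.0 × ln(7.178) = 3710.0 × 1.9710 ≈ 7312 m/s.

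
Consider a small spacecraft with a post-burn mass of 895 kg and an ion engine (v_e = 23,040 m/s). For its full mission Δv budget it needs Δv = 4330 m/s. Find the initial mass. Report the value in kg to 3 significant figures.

m₀/m_f = exp(Δv / v_e) = exp(4330 / 23040.0) = exp(0.1879) = 1.2068.
m₀ = m_f × 1.2068 = 895 × 1.2068 = 1,080.09 kg.

initial mass ≈ 1080 kg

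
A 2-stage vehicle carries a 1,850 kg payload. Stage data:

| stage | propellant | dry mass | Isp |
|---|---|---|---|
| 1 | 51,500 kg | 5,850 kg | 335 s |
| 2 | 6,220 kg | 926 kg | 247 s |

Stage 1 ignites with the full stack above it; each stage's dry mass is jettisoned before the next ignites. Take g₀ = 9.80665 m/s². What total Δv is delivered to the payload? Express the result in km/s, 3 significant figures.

Δv ≈ 7.77 km/s

Ignition mass of stage 1 = 51,500+5,850 + 6,220+926 + 1,850 = 66,346 kg.
Stage 1: m₀ = 66,346 kg, m_f = 66,346 − 51,500 = 14,846 kg; Δv = 335×9.80665×ln(4.469) = 3285.2×1.4972 ≈ 4918 m/s.
Stage 2: m₀ = 8,996 kg, m_f = 8,996 − 6,220 = 2,776 kg; Δv = 247×9.80665×ln(3.241) = 2422.2×1.1758 ≈ 2848 m/s.
Total Δv = 4918 + 2848 = 7766 m/s.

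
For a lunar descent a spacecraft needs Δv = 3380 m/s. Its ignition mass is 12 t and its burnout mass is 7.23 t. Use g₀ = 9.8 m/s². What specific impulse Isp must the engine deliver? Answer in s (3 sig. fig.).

ln(m₀/m_f) = ln(12000/7230) = ln(1.66) = 0.5067.
Rocket equation: v_e = Δv / ln(m₀/m_f) = 3380 / 0.5067 = 6671.0 m/s.
Isp = v_e / g₀ = 6671.0 / 9.8 = 680.7 s.

Isp ≈ 681 s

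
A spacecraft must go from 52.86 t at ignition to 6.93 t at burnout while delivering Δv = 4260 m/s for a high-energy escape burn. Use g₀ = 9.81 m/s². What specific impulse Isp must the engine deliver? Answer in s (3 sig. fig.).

ln(m₀/m_f) = ln(52860/6930) = ln(7.628) = 2.0318.
By the Tsiolkovsky rocket equation, v_e = Δv / ln(m₀/m_f) = 4260 / 2.0318 = 2096.7 m/s.
Isp = v_e / g₀ = 2096.7 / 9.81 = 213.7 s.

Isp ≈ 214 s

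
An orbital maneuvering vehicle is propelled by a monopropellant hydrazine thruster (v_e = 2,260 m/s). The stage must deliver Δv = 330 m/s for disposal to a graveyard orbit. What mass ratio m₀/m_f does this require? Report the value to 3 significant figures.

mass ratio ≈ 1.16

Rocket equation: m₀/m_f = exp(Δv / v_e) = exp(330 / 2260.0) = exp(0.1460) = 1.1572.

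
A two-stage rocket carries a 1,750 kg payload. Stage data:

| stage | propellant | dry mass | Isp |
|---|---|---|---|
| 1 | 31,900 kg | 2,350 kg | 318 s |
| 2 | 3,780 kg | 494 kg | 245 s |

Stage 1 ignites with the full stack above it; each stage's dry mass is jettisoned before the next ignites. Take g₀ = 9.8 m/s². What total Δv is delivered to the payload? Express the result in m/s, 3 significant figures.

Δv ≈ 7270 m/s

Ignition mass of stage 1 = 31,900+2,350 + 3,780+494 + 1,750 = 40,274 kg.
Stage 1: m₀ = 40,274 kg, m_f = 40,274 − 31,900 = 8,374 kg; Δv = 318×9.8×ln(4.809) = 3116.4×1.5706 ≈ 4895 m/s.
Stage 2: m₀ = 6,024 kg, m_f = 6,024 − 3,780 = 2,244 kg; Δv = 245×9.8×ln(2.684) = 2401.0×0.9875 ≈ 2371 m/s.
Total Δv = 4895 + 2371 = 7266 m/s.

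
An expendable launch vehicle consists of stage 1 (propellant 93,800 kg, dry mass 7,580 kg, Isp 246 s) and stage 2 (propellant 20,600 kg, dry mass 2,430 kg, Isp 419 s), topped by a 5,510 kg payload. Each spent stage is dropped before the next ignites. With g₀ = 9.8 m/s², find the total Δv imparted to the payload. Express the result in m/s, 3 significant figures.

Δv ≈ 8340 m/s

Ignition mass of stage 1 = 93,800+7,580 + 20,600+2,430 + 5,510 = 129,920 kg.
Stage 1: m₀ = 129,920 kg, m_f = 129,920 − 93,800 = 36,120 kg; Δv = 246×9.8×ln(3.597) = 2410.8×1.2801 ≈ 3086 m/s.
Stage 2: m₀ = 28,540 kg, m_f = 28,540 − 20,600 = 7,940 kg; Δv = 419×9.8×ln(3.594) = 4106.2×1.2794 ≈ 5253 m/s.
Total Δv = 3086 + 5253 = 8339 m/s.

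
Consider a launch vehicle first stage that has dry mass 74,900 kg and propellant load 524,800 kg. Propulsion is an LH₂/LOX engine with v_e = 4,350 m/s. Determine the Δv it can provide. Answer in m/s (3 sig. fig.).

Δv ≈ 9050 m/s

m₀ = m_dry + m_prop = 74,900 + 524,800 = 599,700 kg.
By the Tsiolkovsky rocket equation, Δv = v_e · ln(m₀/m_f) = 4350.0 × ln(8.007) = 4350.0 × 2.0803 ≈ 9049.2 m/s.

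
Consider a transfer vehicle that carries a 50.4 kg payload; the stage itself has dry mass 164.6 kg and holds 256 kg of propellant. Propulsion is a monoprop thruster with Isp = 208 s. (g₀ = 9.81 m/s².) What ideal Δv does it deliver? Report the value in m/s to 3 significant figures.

v_e = Isp · g₀ = 208 × 9.81 = 2040.5 m/s.
m₀ = payload + dry + propellant = 50.4 + 164.6 + 256 = 471 kg.
m_f = payload + dry = 50.4 + 164.6 = 215 kg.
By the Tsiolkovsky rocket equation, Δv = v_e · ln(m₀/m_f) = 2040.5 × ln(2.191) = 2040.5 × 0.7842 ≈ 1600.2 m/s.

Δv ≈ 1600 m/s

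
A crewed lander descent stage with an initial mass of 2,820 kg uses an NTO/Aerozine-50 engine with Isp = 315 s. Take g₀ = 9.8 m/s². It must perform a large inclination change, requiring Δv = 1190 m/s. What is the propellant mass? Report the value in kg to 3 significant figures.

propellant mass ≈ 902 kg

v_e = Isp · g₀ = 315 × 9.8 = 3087.0 m/s.
Using Δv = v_e ln(m₀/m_f): m₀/m_f = exp(Δv / v_e) = exp(1190 / 3087.0) = exp(0.3855) = 1.4703.
m_f = 2,820 / 1.4703 = 1,917.98 kg, so propellant = m₀ − m_f = 2,820 − 1,917.98 = 902.02 kg.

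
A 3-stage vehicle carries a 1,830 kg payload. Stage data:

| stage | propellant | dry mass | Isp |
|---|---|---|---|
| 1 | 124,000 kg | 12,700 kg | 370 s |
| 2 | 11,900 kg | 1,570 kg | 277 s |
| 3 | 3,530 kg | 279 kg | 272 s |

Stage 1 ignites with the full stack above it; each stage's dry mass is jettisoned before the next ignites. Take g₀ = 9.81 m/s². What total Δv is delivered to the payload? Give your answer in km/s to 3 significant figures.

Ignition mass of stage 1 = 124,000+12,700 + 11,900+1,570 + 3,530+279 + 1,830 = 155,809 kg.
Stage 1: m₀ = 155,809 kg, m_f = 155,809 − 124,000 = 31,809 kg; Δv = 370×9.81×ln(4.898) = 3629.7×1.5889 ≈ 5767 m/s.
Stage 2: m₀ = 19,109 kg, m_f = 19,109 − 11,900 = 7,209 kg; Δv = 277×9.81×ln(2.651) = 2717.4×0.9748 ≈ 2649 m/s.
Stage 3: m₀ = 5,639 kg, m_f = 5,639 − 3,530 = 2,109 kg; Δv = 272×9.81×ln(2.674) = 2668.3×0.9835 ≈ 2624 m/s.
Total Δv = 5767 + 2649 + 2624 = 11040 m/s.

Δv ≈ 11.0 km/s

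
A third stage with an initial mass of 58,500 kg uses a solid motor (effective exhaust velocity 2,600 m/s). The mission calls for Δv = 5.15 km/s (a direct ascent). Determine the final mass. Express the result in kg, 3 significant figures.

final mass ≈ 8070 kg

By the Tsiolkovsky rocket equation, m₀/m_f = exp(Δv / v_e) = exp(5150 / 2600.0) = exp(1.9808) = 7.2483.
m_f = m₀ / 7.2483 = 58,500 / 7.2483 = 8,070.86 kg.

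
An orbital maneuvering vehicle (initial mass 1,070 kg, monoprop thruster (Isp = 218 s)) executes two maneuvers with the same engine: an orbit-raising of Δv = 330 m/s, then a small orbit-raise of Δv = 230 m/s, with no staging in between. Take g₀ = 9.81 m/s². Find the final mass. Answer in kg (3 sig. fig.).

final mass ≈ 823 kg

v_e = Isp · g₀ = 218 × 9.81 = 2138.6 m/s.
After the first burn: m = 1070 × exp(−330/2138.6) = 1070 × 0.85701 = 917.001 kg.
After the second burn: m = 917.001 × exp(−230/2138.6) = 917.001 × 0.89803 = 823.494 kg.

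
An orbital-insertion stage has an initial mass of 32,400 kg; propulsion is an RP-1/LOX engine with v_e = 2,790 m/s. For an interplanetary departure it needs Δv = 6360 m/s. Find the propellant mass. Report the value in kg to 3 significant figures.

propellant mass ≈ 29100 kg

Using Δv = v_e ln(m₀/m_f): m₀/m_f = exp(Δv / v_e) = exp(6360 / 2790.0) = exp(2.2796) = 9.7725.
m_f = 32,400 / 9.7725 = 3,315.43 kg, so propellant = m₀ − m_f = 32,400 − 3,315.43 = 29,084.57 kg.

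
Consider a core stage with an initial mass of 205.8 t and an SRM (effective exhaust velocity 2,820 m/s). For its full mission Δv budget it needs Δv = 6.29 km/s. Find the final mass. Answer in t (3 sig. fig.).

By the Tsiolkovsky rocket equation, m₀/m_f = exp(Δv / v_e) = exp(6290 / 2820.0) = exp(2.2305) = 9.3045.
m_f = m₀ / 9.3045 = 205.8 / 9.3045 = 22.1183 t.

final mass ≈ 22.1 t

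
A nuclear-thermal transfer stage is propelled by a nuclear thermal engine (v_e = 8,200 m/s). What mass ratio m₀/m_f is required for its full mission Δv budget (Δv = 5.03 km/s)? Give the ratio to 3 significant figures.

mass ratio ≈ 1.85

Using Δv = v_e ln(m₀/m_f): m₀/m_f = exp(Δv / v_e) = exp(5030 / 8200.0) = exp(0.6134) = 1.8467.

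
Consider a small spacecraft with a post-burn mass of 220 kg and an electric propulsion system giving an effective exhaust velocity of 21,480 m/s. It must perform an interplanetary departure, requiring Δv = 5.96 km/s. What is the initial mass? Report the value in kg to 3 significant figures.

initial mass ≈ 290 kg

m₀/m_f = exp(Δv / v_e) = exp(5960 / 21480.0) = exp(0.2775) = 1.3198.
m₀ = m_f × 1.3198 = 220 × 1.3198 = 290.356 kg.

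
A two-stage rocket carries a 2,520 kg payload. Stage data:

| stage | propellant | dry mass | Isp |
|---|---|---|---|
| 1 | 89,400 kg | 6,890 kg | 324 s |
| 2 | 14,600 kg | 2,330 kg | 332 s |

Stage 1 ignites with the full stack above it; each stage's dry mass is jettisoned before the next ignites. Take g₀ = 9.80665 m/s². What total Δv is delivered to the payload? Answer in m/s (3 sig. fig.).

Δv ≈ 9230 m/s

Ignition mass of stage 1 = 89,400+6,890 + 14,600+2,330 + 2,520 = 115,740 kg.
Stage 1: m₀ = 115,740 kg, m_f = 115,740 − 89,400 = 26,340 kg; Δv = 324×9.80665×ln(4.394) = 3177.4×1.4803 ≈ 4703 m/s.
Stage 2: m₀ = 19,450 kg, m_f = 19,450 − 14,600 = 4,850 kg; Δv = 332×9.80665×ln(4.01) = 3255.8×1.3889 ≈ 4522 m/s.
Total Δv = 4703 + 4522 = 9225 m/s.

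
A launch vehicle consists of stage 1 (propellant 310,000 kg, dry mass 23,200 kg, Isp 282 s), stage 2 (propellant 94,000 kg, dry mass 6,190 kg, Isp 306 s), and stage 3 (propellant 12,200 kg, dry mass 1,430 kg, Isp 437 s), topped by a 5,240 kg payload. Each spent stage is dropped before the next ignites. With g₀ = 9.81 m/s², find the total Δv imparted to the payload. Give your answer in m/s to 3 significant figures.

Ignition mass of stage 1 = 310,000+23,200 + 94,000+6,190 + 12,200+1,430 + 5,240 = 452,260 kg.
Stage 1: m₀ = 452,260 kg, m_f = 452,260 − 310,000 = 142,260 kg; Δv = 282×9.81×ln(3.179) = 2766.4×1.1566 ≈ 3200 m/s.
Stage 2: m₀ = 119,060 kg, m_f = 119,060 − 94,000 = 25,060 kg; Δv = 306×9.81×ln(4.751) = 3001.9×1.5584 ≈ 4678 m/s.
Stage 3: m₀ = 18,870 kg, m_f = 18,870 − 12,200 = 6,670 kg; Δv = 437×9.81×ln(2.829) = 4287.0×1.0400 ≈ 4458 m/s.
Total Δv = 3200 + 4678 + 4458 = 12336 m/s.

Δv ≈ 12300 m/s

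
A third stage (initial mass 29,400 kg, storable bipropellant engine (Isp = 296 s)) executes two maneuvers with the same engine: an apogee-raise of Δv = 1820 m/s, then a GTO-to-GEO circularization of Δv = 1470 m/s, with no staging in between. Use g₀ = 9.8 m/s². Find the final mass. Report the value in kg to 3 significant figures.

final mass ≈ 9460 kg

v_e = Isp · g₀ = 296 × 9.8 = 2900.8 m/s.
After the first burn: m = 29400 × exp(−1820/2900.8) = 29400 × 0.53397 = 15,698.7 kg.
After the second burn: m = 15,698.7 × exp(−1470/2900.8) = 15,698.7 × 0.60245 = 9,457.68 kg.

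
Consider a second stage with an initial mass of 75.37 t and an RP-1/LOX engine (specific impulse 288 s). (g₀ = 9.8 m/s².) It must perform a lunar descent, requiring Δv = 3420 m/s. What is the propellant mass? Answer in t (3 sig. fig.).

propellant mass ≈ 52.9 t

v_e = Isp · g₀ = 288 × 9.8 = 2822.4 m/s.
Rocket equation: m₀/m_f = exp(Δv / v_e) = exp(3420 / 2822.4) = exp(1.2117) = 3.3593.
m_f = 75.37 / 3.3593 = 22.4362 t, so propellant = m₀ − m_f = 75.37 − 22.4362 = 52.9338 t.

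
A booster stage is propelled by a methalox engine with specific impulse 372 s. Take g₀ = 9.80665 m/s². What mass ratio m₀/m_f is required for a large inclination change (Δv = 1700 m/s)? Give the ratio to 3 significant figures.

mass ratio ≈ 1.59

v_e = Isp · g₀ = 372 × 9.80665 = 3648.1 m/s.
m₀/m_f = exp(Δv / v_e) = exp(1700 / 3648.1) = exp(0.4660) = 1.5936.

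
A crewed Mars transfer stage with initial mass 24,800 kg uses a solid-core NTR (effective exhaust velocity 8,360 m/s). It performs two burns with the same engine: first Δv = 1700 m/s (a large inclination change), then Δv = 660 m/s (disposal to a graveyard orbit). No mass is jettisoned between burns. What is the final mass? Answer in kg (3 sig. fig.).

final mass ≈ 18700 kg

After the first burn: m = 24800 × exp(−1700/8360.0) = 24800 × 0.81599 = 20,236.6 kg.
After the second burn: m = 20,236.6 × exp(−660/8360.0) = 20,236.6 × 0.92409 = 18,700.4 kg.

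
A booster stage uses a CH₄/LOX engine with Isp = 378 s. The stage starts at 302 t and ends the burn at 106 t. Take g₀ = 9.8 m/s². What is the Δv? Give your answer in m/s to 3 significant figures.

Δv ≈ 3880 m/s

v_e = Isp · g₀ = 378 × 9.8 = 3704.4 m/s.
From the ideal rocket equation, Δv = v_e · ln(m₀/m_f) = 3704.4 × ln(2.849) = 3704.4 × 1.0470 ≈ 3878.5 m/s.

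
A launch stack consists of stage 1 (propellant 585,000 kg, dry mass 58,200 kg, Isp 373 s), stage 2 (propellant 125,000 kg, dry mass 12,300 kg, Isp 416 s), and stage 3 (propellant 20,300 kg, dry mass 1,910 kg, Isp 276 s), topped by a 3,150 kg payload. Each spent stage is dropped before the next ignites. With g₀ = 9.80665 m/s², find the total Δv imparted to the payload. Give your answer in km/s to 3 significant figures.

Ignition mass of stage 1 = 585,000+58,200 + 125,000+12,300 + 20,300+1,910 + 3,150 = 805,860 kg.
Stage 1: m₀ = 805,860 kg, m_f = 805,860 − 585,000 = 220,860 kg; Δv = 373×9.80665×ln(3.649) = 3657.9×1.2944 ≈ 4735 m/s.
Stage 2: m₀ = 162,660 kg, m_f = 162,660 − 125,000 = 37,660 kg; Δv = 416×9.80665×ln(4.319) = 4079.6×1.4631 ≈ 5969 m/s.
Stage 3: m₀ = 25,360 kg, m_f = 25,360 − 20,300 = 5,060 kg; Δv = 276×9.80665×ln(5.012) = 2706.6×1.6118 ≈ 4363 m/s.
Total Δv = 4735 + 5969 + 4363 = 15067 m/s.

Δv ≈ 15.1 km/s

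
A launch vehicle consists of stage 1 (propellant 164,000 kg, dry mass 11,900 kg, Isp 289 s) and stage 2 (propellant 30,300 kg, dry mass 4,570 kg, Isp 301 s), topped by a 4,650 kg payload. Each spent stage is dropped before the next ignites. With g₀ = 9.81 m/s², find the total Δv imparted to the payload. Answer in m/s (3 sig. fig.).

Δv ≈ 8360 m/s

Ignition mass of stage 1 = 164,000+11,900 + 30,300+4,570 + 4,650 = 215,420 kg.
Stage 1: m₀ = 215,420 kg, m_f = 215,420 − 164,000 = 51,420 kg; Δv = 289×9.81×ln(4.189) = 2835.1×1.4326 ≈ 4061 m/s.
Stage 2: m₀ = 39,520 kg, m_f = 39,520 − 30,300 = 9,220 kg; Δv = 301×9.81×ln(4.286) = 2952.8×1.4554 ≈ 4298 m/s.
Total Δv = 4061 + 4298 = 8359 m/s.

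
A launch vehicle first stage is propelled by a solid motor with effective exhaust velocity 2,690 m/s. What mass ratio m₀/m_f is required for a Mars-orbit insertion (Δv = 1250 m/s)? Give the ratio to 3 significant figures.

m₀/m_f = exp(Δv / v_e) = exp(1250 / 2690.0) = exp(0.4647) = 1.5915.

mass ratio ≈ 1.59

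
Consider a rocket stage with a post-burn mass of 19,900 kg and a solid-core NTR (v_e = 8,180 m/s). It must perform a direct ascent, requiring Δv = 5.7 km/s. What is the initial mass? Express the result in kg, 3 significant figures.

initial mass ≈ 39900 kg

m₀/m_f = exp(Δv / v_e) = exp(5700 / 8180.0) = exp(0.6968) = 2.0074.
m₀ = m_f × 2.0074 = 19,900 × 2.0074 = 39,947.3 kg.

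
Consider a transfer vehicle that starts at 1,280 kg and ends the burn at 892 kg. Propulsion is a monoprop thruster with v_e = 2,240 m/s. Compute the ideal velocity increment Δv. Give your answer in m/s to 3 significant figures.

Δv ≈ 809 m/s

Using Δv = v_e ln(m₀/m_f): Δv = v_e · ln(m₀/m_f) = 2240.0 × ln(1.435) = 2240.0 × 0.3611 ≈ 809.0 m/s.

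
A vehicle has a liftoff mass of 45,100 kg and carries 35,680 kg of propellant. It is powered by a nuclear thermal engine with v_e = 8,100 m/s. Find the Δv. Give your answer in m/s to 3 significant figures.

m_f = m₀ − m_prop = 45,100 − 35,680 = 9,420 kg.
Δv = v_e · ln(m₀/m_f) = 8100.0 × ln(4.788) = 8100.0 × 1.5660 ≈ 12685.0 m/s.

Δv ≈ 12700 m/s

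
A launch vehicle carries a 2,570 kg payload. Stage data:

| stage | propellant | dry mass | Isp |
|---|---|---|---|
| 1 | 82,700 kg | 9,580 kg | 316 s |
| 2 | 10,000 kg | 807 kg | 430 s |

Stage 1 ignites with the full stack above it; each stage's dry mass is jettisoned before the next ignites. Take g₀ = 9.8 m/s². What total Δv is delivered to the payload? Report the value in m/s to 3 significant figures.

Ignition mass of stage 1 = 82,700+9,580 + 10,000+807 + 2,570 = 105,657 kg.
Stage 1: m₀ = 105,657 kg, m_f = 105,657 − 82,700 = 22,957 kg; Δv = 316×9.8×ln(4.602) = 3096.8×1.5266 ≈ 4727 m/s.
Stage 2: m₀ = 13,377 kg, m_f = 13,377 − 10,000 = 3,377 kg; Δv = 430×9.8×ln(3.961) = 4214.0×1.3765 ≈ 5801 m/s.
Total Δv = 4727 + 5801 = 10528 m/s.

Δv ≈ 10500 m/s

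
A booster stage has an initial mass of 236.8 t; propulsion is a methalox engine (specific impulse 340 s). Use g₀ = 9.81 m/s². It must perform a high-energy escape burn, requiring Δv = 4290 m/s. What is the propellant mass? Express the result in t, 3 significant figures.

propellant mass ≈ 171 t

v_e = Isp · g₀ = 340 × 9.81 = 3335.4 m/s.
m₀/m_f = exp(Δv / v_e) = exp(4290 / 3335.4) = exp(1.2862) = 3.6190.
m_f = 236.8 / 3.6190 = 65.4324 t, so propellant = m₀ − m_f = 236.8 − 65.4324 = 171.3676 t.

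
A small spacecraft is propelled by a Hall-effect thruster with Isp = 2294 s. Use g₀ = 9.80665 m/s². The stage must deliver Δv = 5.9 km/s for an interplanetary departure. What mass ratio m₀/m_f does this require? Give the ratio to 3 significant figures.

v_e = Isp · g₀ = 2294 × 9.80665 = 22496.5 m/s.
m₀/m_f = exp(Δv / v_e) = exp(5900 / 22496.5) = exp(0.2623) = 1.2999.

mass ratio ≈ 1.30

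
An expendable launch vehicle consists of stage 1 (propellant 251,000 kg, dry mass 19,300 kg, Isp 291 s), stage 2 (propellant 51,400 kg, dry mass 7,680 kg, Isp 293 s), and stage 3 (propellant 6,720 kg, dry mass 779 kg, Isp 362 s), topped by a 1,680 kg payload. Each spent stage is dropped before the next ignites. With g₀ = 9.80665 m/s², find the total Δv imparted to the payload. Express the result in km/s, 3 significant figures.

Ignition mass of stage 1 = 251,000+19,300 + 51,400+7,680 + 6,720+779 + 1,680 = 338,559 kg.
Stage 1: m₀ = 338,559 kg, m_f = 338,559 − 251,000 = 87,559 kg; Δv = 291×9.80665×ln(3.867) = 2853.7×1.3524 ≈ 3859 m/s.
Stage 2: m₀ = 68,259 kg, m_f = 68,259 − 51,400 = 16,859 kg; Δv = 293×9.80665×ln(4.049) = 2873.3×1.3984 ≈ 4018 m/s.
Stage 3: m₀ = 9,179 kg, m_f = 9,179 − 6,720 = 2,459 kg; Δv = 362×9.80665×ln(3.733) = 3550.0×1.3172 ≈ 4676 m/s.
Total Δv = 3859 + 4018 + 4676 = 12553 m/s.

Δv ≈ 12.6 km/s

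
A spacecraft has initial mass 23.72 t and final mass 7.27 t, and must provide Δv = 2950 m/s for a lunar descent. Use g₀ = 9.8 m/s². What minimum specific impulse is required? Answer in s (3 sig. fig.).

ln(m₀/m_f) = ln(23720/7270) = ln(3.263) = 1.1826.
Using Δv = v_e ln(m₀/m_f): v_e = Δv / ln(m₀/m_f) = 2950 / 1.1826 = 2494.6 m/s.
Isp = v_e / g₀ = 2494.6 / 9.8 = 254.5 s.

Isp ≈ 255 s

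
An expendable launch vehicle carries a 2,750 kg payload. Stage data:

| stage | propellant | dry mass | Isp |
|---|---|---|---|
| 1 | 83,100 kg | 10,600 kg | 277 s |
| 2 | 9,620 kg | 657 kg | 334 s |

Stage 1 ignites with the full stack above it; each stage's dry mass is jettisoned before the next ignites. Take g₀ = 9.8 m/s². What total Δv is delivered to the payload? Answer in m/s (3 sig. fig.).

Δv ≈ 8480 m/s

Ignition mass of stage 1 = 83,100+10,600 + 9,620+657 + 2,750 = 106,727 kg.
Stage 1: m₀ = 106,727 kg, m_f = 106,727 − 83,100 = 23,627 kg; Δv = 277×9.8×ln(4.517) = 2714.6×1.5079 ≈ 4093 m/s.
Stage 2: m₀ = 13,027 kg, m_f = 13,027 − 9,620 = 3,407 kg; Δv = 334×9.8×ln(3.824) = 3273.2×1.3412 ≈ 4390 m/s.
Total Δv = 4093 + 4390 = 8483 m/s.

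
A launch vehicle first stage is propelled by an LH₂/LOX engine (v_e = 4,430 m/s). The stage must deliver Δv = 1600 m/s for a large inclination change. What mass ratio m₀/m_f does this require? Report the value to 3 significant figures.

mass ratio ≈ 1.44

From the ideal rocket equation, m₀/m_f = exp(Δv / v_e) = exp(1600 / 4430.0) = exp(0.3612) = 1.4350.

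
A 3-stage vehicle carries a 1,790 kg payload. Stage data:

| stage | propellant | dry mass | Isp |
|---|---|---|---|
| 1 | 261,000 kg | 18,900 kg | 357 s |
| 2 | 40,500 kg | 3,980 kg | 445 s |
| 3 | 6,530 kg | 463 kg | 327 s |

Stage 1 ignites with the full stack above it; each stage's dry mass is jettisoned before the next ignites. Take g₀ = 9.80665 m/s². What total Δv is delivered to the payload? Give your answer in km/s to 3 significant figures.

Ignition mass of stage 1 = 261,000+18,900 + 40,500+3,980 + 6,530+463 + 1,790 = 333,163 kg.
Stage 1: m₀ = 333,163 kg, m_f = 333,163 − 261,000 = 72,163 kg; Δv = 357×9.80665×ln(4.617) = 3501.0×1.5297 ≈ 5355 m/s.
Stage 2: m₀ = 53,263 kg, m_f = 53,263 − 40,500 = 12,763 kg; Δv = 445×9.80665×ln(4.173) = 4364.0×1.4287 ≈ 6235 m/s.
Stage 3: m₀ = 8,783 kg, m_f = 8,783 − 6,530 = 2,253 kg; Δv = 327×9.80665×ln(3.898) = 3206.8×1.3606 ≈ 4363 m/s.
Total Δv = 5355 + 6235 + 4363 = 15953 m/s.

Δv ≈ 16.0 km/s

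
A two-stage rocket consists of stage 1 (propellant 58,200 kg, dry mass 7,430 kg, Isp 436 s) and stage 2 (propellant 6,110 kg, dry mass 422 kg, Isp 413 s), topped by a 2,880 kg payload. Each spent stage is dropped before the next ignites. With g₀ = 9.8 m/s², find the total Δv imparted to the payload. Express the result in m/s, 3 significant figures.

Δv ≈ 10600 m/s

Ignition mass of stage 1 = 58,200+7,430 + 6,110+422 + 2,880 = 75,042 kg.
Stage 1: m₀ = 75,042 kg, m_f = 75,042 − 58,200 = 16,842 kg; Δv = 436×9.8×ln(4.456) = 4272.8×1.4942 ≈ 6384 m/s.
Stage 2: m₀ = 9,412 kg, m_f = 9,412 − 6,110 = 3,302 kg; Δv = 413×9.8×ln(2.85) = 4047.4×1.0475 ≈ 4239 m/s.
Total Δv = 6384 + 4239 = 10623 m/s.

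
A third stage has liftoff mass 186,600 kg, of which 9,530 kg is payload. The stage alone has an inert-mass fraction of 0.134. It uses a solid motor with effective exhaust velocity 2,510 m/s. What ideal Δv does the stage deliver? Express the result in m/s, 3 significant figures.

Δv ≈ 4330 m/s

Stage wet mass = m₀ − payload = 186,600 − 9,530 = 177,070 kg.
Stage dry mass = ε × stage wet mass = 0.134 × 177,070 = 23,727.4 kg.
Burnout mass m_f = stage dry + payload = 23,727.4 + 9,530 = 33,257.4 kg.
Using Δv = v_e ln(m₀/m_f): Δv = v_e · ln(186,600/33,257.4) = 2510.0 × ln(5.611) = 2510.0 × 1.7247 ≈ 4329 m/s.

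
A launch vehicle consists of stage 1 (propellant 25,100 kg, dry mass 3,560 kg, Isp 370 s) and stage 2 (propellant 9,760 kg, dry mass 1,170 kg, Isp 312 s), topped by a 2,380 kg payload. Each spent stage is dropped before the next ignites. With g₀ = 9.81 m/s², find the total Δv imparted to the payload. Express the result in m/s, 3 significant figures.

Δv ≈ 7350 m/s

Ignition mass of stage 1 = 25,100+3,560 + 9,760+1,170 + 2,380 = 41,970 kg.
Stage 1: m₀ = 41,970 kg, m_f = 41,970 − 25,100 = 16,870 kg; Δv = 370×9.81×ln(2.488) = 3629.7×0.9114 ≈ 3308 m/s.
Stage 2: m₀ = 13,310 kg, m_f = 13,310 − 9,760 = 3,550 kg; Δv = 312×9.81×ln(3.749) = 3060.7×1.3216 ≈ 4045 m/s.
Total Δv = 3308 + 4045 = 7353 m/s.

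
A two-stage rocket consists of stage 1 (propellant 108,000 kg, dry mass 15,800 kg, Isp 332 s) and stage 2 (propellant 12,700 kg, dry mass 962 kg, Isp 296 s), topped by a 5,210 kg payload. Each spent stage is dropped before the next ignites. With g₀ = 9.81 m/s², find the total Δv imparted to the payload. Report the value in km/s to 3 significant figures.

Ignition mass of stage 1 = 108,000+15,800 + 12,700+962 + 5,210 = 142,672 kg.
Stage 1: m₀ = 142,672 kg, m_f = 142,672 − 108,000 = 34,672 kg; Δv = 332×9.81×ln(4.115) = 3256.9×1.4146 ≈ 4607 m/s.
Stage 2: m₀ = 18,872 kg, m_f = 18,872 − 12,700 = 6,172 kg; Δv = 296×9.81×ln(3.058) = 2903.8×1.1177 ≈ 3245 m/s.
Total Δv = 4607 + 3245 = 7852 m/s.

Δv ≈ 7.85 km/s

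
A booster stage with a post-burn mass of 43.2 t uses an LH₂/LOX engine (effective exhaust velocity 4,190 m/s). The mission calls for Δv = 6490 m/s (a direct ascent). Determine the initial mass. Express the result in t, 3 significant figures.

Rocket equation: m₀/m_f = exp(Δv / v_e) = exp(6490 / 4190.0) = exp(1.5489) = 4.7064.
m₀ = m_f × 4.7064 = 43.2 × 4.7064 = 203.316 t.

initial mass ≈ 203 t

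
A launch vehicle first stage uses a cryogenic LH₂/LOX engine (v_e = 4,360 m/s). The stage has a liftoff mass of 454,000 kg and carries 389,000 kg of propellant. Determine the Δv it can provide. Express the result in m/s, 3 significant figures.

m_f = m₀ − m_prop = 454,000 − 389,000 = 65,000 kg.
Δv = v_e · ln(m₀/m_f) = 4360.0 × ln(6.985) = 4360.0 × 1.9437 ≈ 8474.6 m/s.

Δv ≈ 8470 m/s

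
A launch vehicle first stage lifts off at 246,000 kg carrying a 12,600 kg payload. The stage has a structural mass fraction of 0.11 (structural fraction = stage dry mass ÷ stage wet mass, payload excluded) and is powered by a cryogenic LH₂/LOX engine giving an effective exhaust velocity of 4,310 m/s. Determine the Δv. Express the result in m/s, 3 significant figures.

Δv ≈ 8020 m/s

Stage wet mass = m₀ − payload = 246,000 − 12,600 = 233,400 kg.
Stage dry mass = ε × stage wet mass = 0.11 × 233,400 = 25,674 kg.
Burnout mass m_f = stage dry + payload = 25,674 + 12,600 = 38,274 kg.
By the Tsiolkovsky rocket equation, Δv = v_e · ln(246,000/38,274) = 4310.0 × ln(6.427) = 4310.0 × 1.8606 ≈ 8019 m/s.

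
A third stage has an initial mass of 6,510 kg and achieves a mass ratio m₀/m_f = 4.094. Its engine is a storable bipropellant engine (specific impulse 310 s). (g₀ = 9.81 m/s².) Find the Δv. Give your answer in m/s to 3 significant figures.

v_e = Isp · g₀ = 310 × 9.81 = 3041.1 m/s.
From the ideal rocket equation, Δv = v_e · ln(4.094) = 3041.1 × 1.4095 ≈ 4286.5 m/s.

Δv ≈ 4290 m/s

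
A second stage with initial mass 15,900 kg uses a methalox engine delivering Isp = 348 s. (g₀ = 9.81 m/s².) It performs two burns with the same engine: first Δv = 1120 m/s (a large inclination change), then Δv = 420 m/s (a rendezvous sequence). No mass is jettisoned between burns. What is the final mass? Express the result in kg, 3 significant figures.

v_e = Isp · g₀ = 348 × 9.81 = 3413.9 m/s.
After the first burn: m = 15900 × exp(−1120/3413.9) = 15900 × 0.72031 = 11,452.9 kg.
After the second burn: m = 11,452.9 × exp(−420/3413.9) = 11,452.9 × 0.88424 = 10,127.1 kg.

final mass ≈ 10100 kg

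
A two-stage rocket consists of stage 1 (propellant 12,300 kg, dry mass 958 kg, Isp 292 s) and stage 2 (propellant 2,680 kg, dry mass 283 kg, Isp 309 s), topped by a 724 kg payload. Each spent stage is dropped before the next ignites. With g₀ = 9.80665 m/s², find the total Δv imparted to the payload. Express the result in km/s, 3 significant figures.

Δv ≈ 7.64 km/s

Ignition mass of stage 1 = 12,300+958 + 2,680+283 + 724 = 16,945 kg.
Stage 1: m₀ = 16,945 kg, m_f = 16,945 − 12,300 = 4,645 kg; Δv = 292×9.80665×ln(3.648) = 2863.5×1.2942 ≈ 3706 m/s.
Stage 2: m₀ = 3,687 kg, m_f = 3,687 − 2,680 = 1,007 kg; Δv = 309×9.80665×ln(3.661) = 3030.3×1.2978 ≈ 3933 m/s.
Total Δv = 3706 + 3933 = 7639 m/s.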